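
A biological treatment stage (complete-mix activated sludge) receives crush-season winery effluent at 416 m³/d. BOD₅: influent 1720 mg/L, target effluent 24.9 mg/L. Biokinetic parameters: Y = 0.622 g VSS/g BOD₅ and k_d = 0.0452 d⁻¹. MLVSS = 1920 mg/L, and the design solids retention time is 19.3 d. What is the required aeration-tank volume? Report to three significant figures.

V ≈ 2350 m³

Rearranging the biomass balance for a CMAS with decay, V = Y·Q·ΔS·θ_c / [X·(1+k_d θ_c)] = 0.622 × 416 × (1720 − 24.9) × 19.3 / [1920 × (1 + 0.0452 × 19.3)] = 8.47×10^6 / 3595 = 2355 m³.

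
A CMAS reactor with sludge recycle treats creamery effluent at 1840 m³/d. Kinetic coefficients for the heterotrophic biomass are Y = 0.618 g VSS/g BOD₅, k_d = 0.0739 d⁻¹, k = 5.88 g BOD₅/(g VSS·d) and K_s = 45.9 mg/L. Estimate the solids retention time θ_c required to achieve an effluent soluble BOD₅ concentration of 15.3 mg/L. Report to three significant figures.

θ_c ≈ 1.20 d

From 1/θ_c = Y·k·S/(K_s + S) − k_d: Y·k·S/(K_s+S) = 0.618 × 5.88 × 15.3 / (45.9 + 15.3) = 0.9085 d⁻¹.
Then 1/θ_c = μ − k_d = 0.9085 − 0.0739 = 0.8346 d⁻¹, giving θ_c = 1.198 d.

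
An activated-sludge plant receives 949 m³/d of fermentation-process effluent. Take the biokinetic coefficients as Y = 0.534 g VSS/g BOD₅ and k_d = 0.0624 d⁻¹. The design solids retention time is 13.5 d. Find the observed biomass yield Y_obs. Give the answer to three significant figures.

Y_obs = Y / (1 + k_d θ_c) = 0.534 / (1 + 0.0624 × 13.5) = 0.534 / 1.842 = 0.2898.

Y_obs ≈ 0.290 g VSS/g BOD₅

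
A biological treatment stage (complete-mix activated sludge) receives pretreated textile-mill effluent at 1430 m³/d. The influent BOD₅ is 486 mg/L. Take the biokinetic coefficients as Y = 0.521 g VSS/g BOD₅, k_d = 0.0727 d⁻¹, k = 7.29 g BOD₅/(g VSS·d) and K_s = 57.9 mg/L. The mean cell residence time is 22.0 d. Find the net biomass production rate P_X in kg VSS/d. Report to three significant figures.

P_X ≈ 139 kg VSS/d

From the Monod/SRT balance for a CMAS, S = K_s·(1+k_d θ_c)/[θ_c·(Y k − k_d) − 1] = 57.9 × (1 + 0.0727 × 22.0) / [22.0 × (0.521 × 7.29 − 0.0727) − 1] = 150.5 / 80.96 = 1.859 mg/L.
Observed yield with endogenous decay: Y_obs = Y / (1 + k_d·θ_c) = 0.521 / (1 + 0.0727 × 22.0) = 0.521 / 2.599 = 0.2004 g VSS/g BOD₅.
Mass of BOD₅ removed per day: Q(S₀ − S) = 1430 × 484.1 g/m³ = 692.3 kg/d.
P_X = Y_obs · Q(S₀ − S) = 0.2004 × 692.3 = 138.8 kg VSS/d.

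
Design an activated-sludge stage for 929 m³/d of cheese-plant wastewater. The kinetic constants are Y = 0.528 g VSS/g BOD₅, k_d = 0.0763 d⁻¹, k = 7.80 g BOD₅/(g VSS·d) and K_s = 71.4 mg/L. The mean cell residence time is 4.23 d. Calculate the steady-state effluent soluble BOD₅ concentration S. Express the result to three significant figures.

S ≈ 5.87 mg/L

Effluent substrate depends only on kinetics and SRT: S = K_s(1 + k_d θ_c) / [θ_c(Yk − k_d) − 1] = 71.4 × (1 + 0.0763 × 4.23) / [4.23 × (0.528 × 7.80 − 0.0763) − 1] = 94.44 / 16.10 = 5.867 mg/L.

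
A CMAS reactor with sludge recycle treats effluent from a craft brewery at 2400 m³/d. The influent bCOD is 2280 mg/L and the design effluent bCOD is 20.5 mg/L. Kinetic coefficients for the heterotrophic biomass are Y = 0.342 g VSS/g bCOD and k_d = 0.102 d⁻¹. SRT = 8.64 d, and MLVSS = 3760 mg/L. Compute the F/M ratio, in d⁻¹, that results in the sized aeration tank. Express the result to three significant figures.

F/M ≈ 0.642 d⁻¹

Steady-state biomass mass balance: V·X·(1 + k_d·θ_c) = Y·Q·(S₀ − S)·θ_c, so V = 0.342 × 2400 × (2280 − 20.5) × 8.64 / [3760 × (1 + 0.102 × 8.64)] = 1.6×10^7 / 7074 = 2265 m³.
F/M = applied load / biomass = Q·S₀/(V·X) = 2400 × 2280 / (2265 × 3760) = 0.6424 d⁻¹.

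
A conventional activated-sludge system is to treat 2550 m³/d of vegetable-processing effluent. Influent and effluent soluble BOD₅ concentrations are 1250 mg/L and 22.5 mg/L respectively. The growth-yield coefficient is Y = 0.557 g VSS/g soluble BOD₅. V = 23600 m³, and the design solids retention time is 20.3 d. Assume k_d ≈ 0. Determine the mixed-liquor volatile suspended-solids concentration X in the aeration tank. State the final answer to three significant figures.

Without decay, X = Y Q (S₀−S) θ_c / V = 0.557 × 2550 × (1250 − 22.5) × 20.3 / 23600 = 1500 mg/L.

X ≈ 1500 mg/L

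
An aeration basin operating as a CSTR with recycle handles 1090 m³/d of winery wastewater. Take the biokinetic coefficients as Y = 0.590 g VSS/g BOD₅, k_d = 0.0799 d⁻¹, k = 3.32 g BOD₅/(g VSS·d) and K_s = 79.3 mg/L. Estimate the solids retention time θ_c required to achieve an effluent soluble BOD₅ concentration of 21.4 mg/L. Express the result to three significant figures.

θ_c ≈ 2.97 d

Specific growth rate at S = 21.4 mg/L: μ = YkS/(K_s+S) = 0.590·3.32·21.4/(79.3+21.4) = 0.4163 d⁻¹.
Then 1/θ_c = μ − k_d = 0.4163 − 0.0799 = 0.3364 d⁻¹, giving θ_c = 2.973 d.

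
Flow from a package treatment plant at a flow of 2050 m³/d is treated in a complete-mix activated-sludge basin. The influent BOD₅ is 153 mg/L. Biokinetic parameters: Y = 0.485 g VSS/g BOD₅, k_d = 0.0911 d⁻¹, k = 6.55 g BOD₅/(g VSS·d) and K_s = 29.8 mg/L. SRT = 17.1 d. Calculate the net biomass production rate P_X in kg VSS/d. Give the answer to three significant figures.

From the Monod/SRT balance for a CMAS, S = K_s·(1+k_d θ_c)/[θ_c·(Y k − k_d) − 1] = 29.8 × (1 + 0.0911 × 17.1) / [17.1 × (0.485 × 6.55 − 0.0911) − 1] = 76.22 / 51.76 = 1.472 mg/L.
Correct the yield for decay: Y_obs = Y/(1 + k_d θ_c) = 0.485 / (1 + 0.0911 × 17.1) = 0.485 / 2.558 = 0.1896.
Q·(S₀ − S) = 2050 × (153 − 1.47) × 10⁻³ = 310.6 kg/d removed.
P_X = Y_obs · Q(S₀ − S) = 0.1896 × 310.6 = 58.90 kg VSS/d.

P_X ≈ 58.9 kg VSS/d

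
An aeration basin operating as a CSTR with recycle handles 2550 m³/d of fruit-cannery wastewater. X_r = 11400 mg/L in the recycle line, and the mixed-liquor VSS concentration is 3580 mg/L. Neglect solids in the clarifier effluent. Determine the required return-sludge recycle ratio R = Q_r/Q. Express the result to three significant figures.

R = Q_r/Q = X/(X_r − X) = 3580 / (11400 − 3580) = 0.4578.

R ≈ 0.458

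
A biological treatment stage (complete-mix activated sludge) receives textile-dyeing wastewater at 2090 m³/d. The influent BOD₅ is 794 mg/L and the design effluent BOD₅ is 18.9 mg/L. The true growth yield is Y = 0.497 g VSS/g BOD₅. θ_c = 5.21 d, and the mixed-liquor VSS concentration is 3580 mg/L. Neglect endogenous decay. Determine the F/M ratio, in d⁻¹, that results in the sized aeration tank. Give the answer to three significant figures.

F/M ≈ 0.396 d⁻¹

With k_d = 0 the design equation reduces to V = Y Q (S₀−S) θ_c / X = 0.497 × 2090 × (794 − 18.9) × 5.21 / 3580 = 1172 m³.
F/M = applied load / biomass = Q·S₀/(V·X) = 2090 × 794 / (1172 × 3580) = 0.3956 d⁻¹.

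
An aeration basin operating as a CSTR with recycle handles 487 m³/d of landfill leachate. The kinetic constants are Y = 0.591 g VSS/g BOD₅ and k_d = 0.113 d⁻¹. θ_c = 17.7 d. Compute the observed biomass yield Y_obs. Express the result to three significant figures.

Y_obs ≈ 0.197 g VSS/g BOD₅

Y_obs = Y / (1 + k_d θ_c) = 0.591 / (1 + 0.113 × 17.7) = 0.591 / 3.000 = 0.1970.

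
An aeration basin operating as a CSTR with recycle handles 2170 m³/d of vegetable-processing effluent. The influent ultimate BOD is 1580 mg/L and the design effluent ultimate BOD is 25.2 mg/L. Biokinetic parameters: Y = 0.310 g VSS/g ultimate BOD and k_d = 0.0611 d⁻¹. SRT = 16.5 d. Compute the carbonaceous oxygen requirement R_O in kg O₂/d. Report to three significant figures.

Correct the yield for decay: Y_obs = Y/(1 + k_d θ_c) = 0.310 / (1 + 0.0611 × 16.5) = 0.310 / 2.008 = 0.1544.
Substrate removed = Q·(S₀ − S) = 2170 m³/d × (1580 − 25.2) g/m³ = 3.37×10^6 g/d = 3374 kg/d.
Biomass synthesised: P_X = Y_obs × 3374 = 520.8 kg VSS/d.
Carbonaceous O₂ demand = substrate oxidised − cell-mass equivalent = 3374 − 1.42 × 520.8 = 2634 kg O₂/d.

R_O ≈ 2630 kg O₂/d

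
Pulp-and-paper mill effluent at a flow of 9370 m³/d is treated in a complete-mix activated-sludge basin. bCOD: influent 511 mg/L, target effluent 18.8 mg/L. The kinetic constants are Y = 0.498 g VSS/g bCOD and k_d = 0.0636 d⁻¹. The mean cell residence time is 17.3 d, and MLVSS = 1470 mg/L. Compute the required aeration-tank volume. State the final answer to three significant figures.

V ≈ 12900 m³

Rearranging the biomass balance for a CMAS with decay, V = Y·Q·ΔS·θ_c / [X·(1+k_d θ_c)] = 0.498 × 9370 × (511 − 18.8) × 17.3 / [1470 × (1 + 0.0636 × 17.3)] = 3.97×10^7 / 3087 = 12870 m³.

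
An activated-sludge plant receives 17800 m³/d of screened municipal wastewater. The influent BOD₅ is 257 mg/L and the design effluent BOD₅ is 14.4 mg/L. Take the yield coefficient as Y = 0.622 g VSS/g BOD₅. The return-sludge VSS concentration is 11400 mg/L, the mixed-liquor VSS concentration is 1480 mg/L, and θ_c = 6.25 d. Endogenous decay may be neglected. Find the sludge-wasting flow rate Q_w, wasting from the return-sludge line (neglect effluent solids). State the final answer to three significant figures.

Q_w ≈ 236 m³/d

Biomass mass balance (decay neglected): V·X = Y·Q·(S₀ − S)·θ_c, so V = 0.622 × 17800 × (257 − 14.4) × 6.25 / 1480 = 11343 m³.
Q_w = (V·X)/(θ_c X_r) = 11343 × 1480 / (6.25 × 11400) = 235.6 m³/d.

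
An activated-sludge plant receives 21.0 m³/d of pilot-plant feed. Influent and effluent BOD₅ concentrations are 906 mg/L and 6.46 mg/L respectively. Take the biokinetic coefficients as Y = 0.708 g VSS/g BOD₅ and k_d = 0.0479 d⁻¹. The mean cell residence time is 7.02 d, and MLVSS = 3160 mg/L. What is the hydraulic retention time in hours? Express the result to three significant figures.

τ ≈ 25.4 h

Rearranging the biomass balance for a CMAS with decay, V = Y·Q·ΔS·θ_c / [X·(1+k_d θ_c)] = 0.708 × 21.0 × (906 − 6.46) × 7.02 / [3160 × (1 + 0.0479 × 7.02)] = 9.39×10^4 / 4223 = 22.23 m³.
τ = V/Q = 22.23/21.0 = 1.059 d, or 25.41 h.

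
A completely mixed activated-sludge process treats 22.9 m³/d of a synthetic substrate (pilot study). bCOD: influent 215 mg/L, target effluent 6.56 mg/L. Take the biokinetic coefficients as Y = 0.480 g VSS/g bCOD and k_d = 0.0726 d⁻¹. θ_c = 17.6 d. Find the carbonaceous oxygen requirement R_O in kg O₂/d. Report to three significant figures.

R_O ≈ 3.34 kg O₂/d

Y_obs = Y / (1 + k_d θ_c) = 0.480 / (1 + 0.0726 × 17.6) = 0.480 / 2.278 = 0.2107.
Q·(S₀ − S) = 22.9 × (215 − 6.56) × 10⁻³ = 4.773 kg/d removed.
P_X = Y_obs·Q·(S₀ − S) = 0.2107 × 4.773 = 1.006 kg VSS/d.
R_O = Q·(S₀ − S) − 1.42·P_X = 4.773 − 1.42 × 1.006 = 3.345 kg O₂/d.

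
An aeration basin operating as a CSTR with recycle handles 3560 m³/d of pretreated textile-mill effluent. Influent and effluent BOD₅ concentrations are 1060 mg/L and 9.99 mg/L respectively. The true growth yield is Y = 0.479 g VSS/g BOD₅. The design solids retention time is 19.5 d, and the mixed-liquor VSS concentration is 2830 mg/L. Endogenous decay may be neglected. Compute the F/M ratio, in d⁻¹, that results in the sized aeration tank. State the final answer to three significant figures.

Biomass mass balance (decay neglected): V·X = Y·Q·(S₀ − S)·θ_c, so V = 0.479 × 3560 × (1060 − 9.99) × 19.5 / 2830 = 12337 m³.
F/M = Q·S₀ / (V·X) = 3560 × 1060 / (12337 × 2830) = 0.1081 g BOD₅·(g VSS·d)⁻¹.

F/M ≈ 0.108 d⁻¹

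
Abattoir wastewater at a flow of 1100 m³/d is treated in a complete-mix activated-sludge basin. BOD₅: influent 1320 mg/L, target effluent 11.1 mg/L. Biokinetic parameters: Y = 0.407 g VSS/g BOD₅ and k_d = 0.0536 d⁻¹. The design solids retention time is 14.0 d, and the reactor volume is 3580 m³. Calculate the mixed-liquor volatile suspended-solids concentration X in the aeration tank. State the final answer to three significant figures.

Solving the biomass balance for X: X = Y Q (S₀−S) θ_c / [V (1+k_d θ_c)] = 0.407 × 1100 × (1320 − 11.1) × 14.0 / [3580 × (1 + 0.0536 × 14.0)] = 1309 mg/L.

X ≈ 1310 mg/L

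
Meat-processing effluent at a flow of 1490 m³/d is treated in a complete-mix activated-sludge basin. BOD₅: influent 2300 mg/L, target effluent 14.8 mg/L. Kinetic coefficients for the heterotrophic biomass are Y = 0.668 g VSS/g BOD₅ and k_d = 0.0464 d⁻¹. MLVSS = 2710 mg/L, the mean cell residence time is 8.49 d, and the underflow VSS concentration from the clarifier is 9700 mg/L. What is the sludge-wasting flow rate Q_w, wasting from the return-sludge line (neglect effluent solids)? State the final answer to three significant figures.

Q_w ≈ 168 m³/d

From the SRT design equation V = Y Q (S₀−S) θ_c / [X (1 + k_d θ_c)] = 0.668 × 1490 × (2300 − 14.8) × 8.49 / [2710 × (1 + 0.0464 × 8.49)] = 1.93×10^7 / 3778 = 5112 m³.
Q_w = (V·X)/(θ_c X_r) = 5112 × 2710 / (8.49 × 9700) = 168.2 m³/d.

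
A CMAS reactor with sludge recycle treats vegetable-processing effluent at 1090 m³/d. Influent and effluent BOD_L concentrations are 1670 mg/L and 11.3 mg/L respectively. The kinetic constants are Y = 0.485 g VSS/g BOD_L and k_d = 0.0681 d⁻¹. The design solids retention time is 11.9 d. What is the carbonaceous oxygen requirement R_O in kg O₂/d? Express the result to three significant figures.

Y_obs = Y / (1 + k_d θ_c) = 0.485 / (1 + 0.0681 × 11.9) = 0.485 / 1.810 = 0.2679.
ΔS = 1670 − 11.3 = 1659 mg/L, so the substrate removal rate is 1090 × 1659/1000 = 1808 kg BOD_L/d.
P_X = Y_obs·Q·(S₀ − S) = 0.2679 × 1808 = 484.4 kg VSS/d.
Carbonaceous O₂ demand = substrate oxidised − cell-mass equivalent = 1808 − 1.42 × 484.4 = 1120 kg O₂/d.

R_O ≈ 1120 kg O₂/d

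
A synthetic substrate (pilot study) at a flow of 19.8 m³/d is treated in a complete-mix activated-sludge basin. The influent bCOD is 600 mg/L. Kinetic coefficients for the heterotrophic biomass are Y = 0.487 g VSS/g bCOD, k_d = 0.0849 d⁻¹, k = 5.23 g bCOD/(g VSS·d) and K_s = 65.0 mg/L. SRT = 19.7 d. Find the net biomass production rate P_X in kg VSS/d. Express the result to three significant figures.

From the Monod/SRT balance for a CMAS, S = K_s·(1+k_d θ_c)/[θ_c·(Y k − k_d) − 1] = 65.0 × (1 + 0.0849 × 19.7) / [19.7 × (0.487 × 5.23 − 0.0849) − 1] = 173.7 / 47.50 = 3.657 mg/L.
Observed yield with endogenous decay: Y_obs = Y / (1 + k_d·θ_c) = 0.487 / (1 + 0.0849 × 19.7) = 0.487 / 2.673 = 0.1822 g VSS/g bCOD.
Substrate removed = Q·(S₀ − S) = 19.8 m³/d × (600 − 3.66) g/m³ = 1.18×10^4 g/d = 11.81 kg/d.
So the net sludge growth is P_X = 0.1822 × 11.81 = 2.152 kg VSS/d.

P_X ≈ 2.15 kg VSS/d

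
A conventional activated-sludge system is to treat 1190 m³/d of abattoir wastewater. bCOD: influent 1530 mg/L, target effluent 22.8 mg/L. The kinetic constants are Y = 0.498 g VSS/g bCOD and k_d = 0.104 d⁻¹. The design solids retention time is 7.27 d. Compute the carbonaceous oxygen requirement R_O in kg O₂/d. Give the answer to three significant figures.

Correct the yield for decay: Y_obs = Y/(1 + k_d θ_c) = 0.498 / (1 + 0.104 × 7.27) = 0.498 / 1.756 = 0.2836.
ΔS = 1530 − 22.8 = 1507 mg/L, so the substrate removal rate is 1190 × 1507/1000 = 1794 kg bCOD/d.
Biomass synthesised: P_X = Y_obs × 1794 = 508.6 kg VSS/d.
R_O = Q·ΔS − 1.42 P_X = 1794 − 722.3 = 1071 kg O₂/d.

R_O ≈ 1070 kg O₂/d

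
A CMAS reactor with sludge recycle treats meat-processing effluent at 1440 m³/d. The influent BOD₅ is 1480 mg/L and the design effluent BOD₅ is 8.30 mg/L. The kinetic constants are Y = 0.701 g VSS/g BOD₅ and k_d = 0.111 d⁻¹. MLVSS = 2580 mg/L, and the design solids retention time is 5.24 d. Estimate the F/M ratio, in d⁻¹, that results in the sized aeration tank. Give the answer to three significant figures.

F/M ≈ 0.433 d⁻¹

Rearranging the biomass balance for a CMAS with decay, V = Y·Q·ΔS·θ_c / [X·(1+k_d θ_c)] = 0.701 × 1440 × (1480 − 8.30) × 5.24 / [2580 × (1 + 0.111 × 5.24)] = 7.78×10^6 / 4081 = 1908 m³.
F/M = Q·S₀ / (V·X) = 1440 × 1480 / (1908 × 2580) = 0.4330 g BOD₅·(g VSS·d)⁻¹.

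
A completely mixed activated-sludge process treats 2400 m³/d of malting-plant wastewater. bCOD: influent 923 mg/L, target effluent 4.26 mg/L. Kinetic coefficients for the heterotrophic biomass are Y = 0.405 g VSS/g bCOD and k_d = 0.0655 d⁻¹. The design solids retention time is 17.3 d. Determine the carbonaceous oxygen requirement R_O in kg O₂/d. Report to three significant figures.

R_O ≈ 1610 kg O₂/d

Observed yield with endogenous decay: Y_obs = Y / (1 + k_d·θ_c) = 0.405 / (1 + 0.0655 × 17.3) = 0.405 / 2.133 = 0.1899 g VSS/g bCOD.
Substrate removed = Q·(S₀ − S) = 2400 m³/d × (923 − 4.26) g/m³ = 2.2×10^6 g/d = 2205 kg/d.
Biomass synthesised: P_X = Y_obs × 2205 = 418.6 kg VSS/d.
R_O = Q·(S₀ − S) − 1.42·P_X = 2205 − 1.42 × 418.6 = 1611 kg O₂/d.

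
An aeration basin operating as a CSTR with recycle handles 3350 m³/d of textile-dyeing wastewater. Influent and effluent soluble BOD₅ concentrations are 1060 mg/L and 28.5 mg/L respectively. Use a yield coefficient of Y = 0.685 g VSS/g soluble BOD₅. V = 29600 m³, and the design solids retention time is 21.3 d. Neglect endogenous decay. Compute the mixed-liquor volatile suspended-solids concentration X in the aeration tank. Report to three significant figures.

X ≈ 1700 mg/L

X = Y·Q·ΔS·θ_c / V = 0.685 × 3350 × (1060 − 28.5) × 21.3 / 29600 = 1703 mg/L.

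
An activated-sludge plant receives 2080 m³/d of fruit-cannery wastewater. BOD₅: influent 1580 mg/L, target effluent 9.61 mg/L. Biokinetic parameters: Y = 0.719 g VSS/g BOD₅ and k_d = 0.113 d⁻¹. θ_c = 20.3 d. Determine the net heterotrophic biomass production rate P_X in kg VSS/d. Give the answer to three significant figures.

The observed yield is Y_obs = Y/(1 + k_d·θ_c) = 0.719 / (1 + 0.113 × 20.3) = 0.719 / 3.294 = 0.2183 g VSS per g BOD₅ removed.
ΔS = 1580 − 9.61 = 1570 mg/L, so the substrate removal rate is 2080 × 1570/1000 = 3266 kg BOD₅/d.
P_X = Y_obs · Q(S₀ − S) = 0.2183 × 3266 = 713.0 kg VSS/d.

P_X ≈ 713 kg VSS/d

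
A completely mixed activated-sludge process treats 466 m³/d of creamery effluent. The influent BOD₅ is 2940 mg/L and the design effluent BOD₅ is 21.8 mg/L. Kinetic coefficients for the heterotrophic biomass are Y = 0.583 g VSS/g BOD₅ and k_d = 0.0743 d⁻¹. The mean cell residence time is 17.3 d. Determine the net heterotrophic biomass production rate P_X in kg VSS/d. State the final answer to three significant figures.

P_X ≈ 347 kg VSS/d

Observed yield with endogenous decay: Y_obs = Y / (1 + k_d·θ_c) = 0.583 / (1 + 0.0743 × 17.3) = 0.583 / 2.285 = 0.2551 g VSS/g BOD₅.
ΔS = 2940 − 21.8 = 2918 mg/L, so the substrate removal rate is 466 × 2918/1000 = 1360 kg BOD₅/d.
P_X = Y_obs · Q(S₀ − S) = 0.2551 × 1360 = 346.9 kg VSS/d.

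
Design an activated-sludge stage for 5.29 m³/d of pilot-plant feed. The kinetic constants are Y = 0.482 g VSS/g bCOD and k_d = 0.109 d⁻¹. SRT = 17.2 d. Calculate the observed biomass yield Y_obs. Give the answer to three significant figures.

Observed yield with endogenous decay: Y_obs = Y / (1 + k_d·θ_c) = 0.482 / (1 + 0.109 × 17.2) = 0.482 / 2.875 = 0.1677 g VSS/g bCOD.

Y_obs ≈ 0.168 g VSS/g bCOD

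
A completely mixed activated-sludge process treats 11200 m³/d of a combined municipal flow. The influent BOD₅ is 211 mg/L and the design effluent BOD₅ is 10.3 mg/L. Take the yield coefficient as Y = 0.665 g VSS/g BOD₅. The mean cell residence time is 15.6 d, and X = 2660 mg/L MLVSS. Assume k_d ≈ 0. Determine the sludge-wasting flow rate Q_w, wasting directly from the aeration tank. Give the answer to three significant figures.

V·X = Y·Q·ΔS·θ_c gives V = 0.665 × 11200 × (211 − 10.3) × 15.6 / 2660 = 8767 m³.
With mixed-liquor wasting, θ_c = V/Q_w, so Q_w = V/θ_c = 8767/15.6 = 562.0 m³/d.

Q_w ≈ 562 m³/d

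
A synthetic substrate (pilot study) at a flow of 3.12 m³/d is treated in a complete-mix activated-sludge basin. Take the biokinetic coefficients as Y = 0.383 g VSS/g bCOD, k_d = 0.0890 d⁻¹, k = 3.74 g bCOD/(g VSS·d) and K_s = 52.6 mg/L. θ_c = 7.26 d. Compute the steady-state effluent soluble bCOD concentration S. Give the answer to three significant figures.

From the Monod/SRT balance for a CMAS, S = K_s·(1+k_d θ_c)/[θ_c·(Y k − k_d) − 1] = 52.6 × (1 + 0.0890 × 7.26) / [7.26 × (0.383 × 3.74 − 0.0890) − 1] = 86.59 / 8.753 = 9.892 mg/L.

S ≈ 9.89 mg/L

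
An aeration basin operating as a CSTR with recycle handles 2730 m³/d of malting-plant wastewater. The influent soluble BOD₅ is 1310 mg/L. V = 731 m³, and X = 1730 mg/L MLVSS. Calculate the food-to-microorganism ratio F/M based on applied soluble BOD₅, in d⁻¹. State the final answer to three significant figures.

F/M ≈ 2.83 d⁻¹

F/M = applied load / biomass = Q·S₀/(V·X) = 2730 × 1310 / (731.0 × 1730) = 2.828 d⁻¹.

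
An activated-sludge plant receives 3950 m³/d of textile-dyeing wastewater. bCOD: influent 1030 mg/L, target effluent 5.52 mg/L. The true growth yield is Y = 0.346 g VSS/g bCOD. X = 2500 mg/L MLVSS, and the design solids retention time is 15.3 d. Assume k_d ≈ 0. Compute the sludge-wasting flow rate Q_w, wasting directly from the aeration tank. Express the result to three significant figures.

Biomass mass balance (decay neglected): V·X = Y·Q·(S₀ − S)·θ_c, so V = 0.346 × 3950 × (1030 − 5.52) × 15.3 / 2500 = 8569 m³.
With mixed-liquor wasting, θ_c = V/Q_w, so Q_w = V/θ_c = 8569/15.3 = 560.1 m³/d.

Q_w ≈ 560 m³/d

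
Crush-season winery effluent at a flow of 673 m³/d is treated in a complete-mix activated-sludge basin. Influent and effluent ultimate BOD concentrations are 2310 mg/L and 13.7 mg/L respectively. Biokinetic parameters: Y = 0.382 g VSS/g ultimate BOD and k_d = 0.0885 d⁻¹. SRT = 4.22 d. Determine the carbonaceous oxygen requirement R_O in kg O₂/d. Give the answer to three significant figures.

R_O ≈ 935 kg O₂/d

Correct the yield for decay: Y_obs = Y/(1 + k_d θ_c) = 0.382 / (1 + 0.0885 × 4.22) = 0.382 / 1.373 = 0.2781.
ΔS = 2310 − 13.7 = 2296 mg/L, so the substrate removal rate is 673 × 2296/1000 = 1545 kg ultimate BOD/d.
Biomass synthesised: P_X = Y_obs × 1545 = 429.8 kg VSS/d.
R_O = Q·(S₀ − S) − 1.42·P_X = 1545 − 1.42 × 429.8 = 935.1 kg O₂/d.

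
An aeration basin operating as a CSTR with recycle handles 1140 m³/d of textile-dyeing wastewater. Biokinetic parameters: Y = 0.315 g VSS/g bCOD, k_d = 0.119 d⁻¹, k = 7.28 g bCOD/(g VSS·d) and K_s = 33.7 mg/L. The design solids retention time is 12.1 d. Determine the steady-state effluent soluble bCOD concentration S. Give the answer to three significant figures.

For a completely mixed reactor with recycle the Lawrence–McCarty relation gives S = K_s·(1 + k_d·θ_c) / [θ_c·(Y·k − k_d) − 1] = 33.7 × (1 + 0.119 × 12.1) / [12.1 × (0.315 × 7.28 − 0.119) − 1] = 82.22 / 25.31 = 3.249 mg/L.

S ≈ 3.25 mg/L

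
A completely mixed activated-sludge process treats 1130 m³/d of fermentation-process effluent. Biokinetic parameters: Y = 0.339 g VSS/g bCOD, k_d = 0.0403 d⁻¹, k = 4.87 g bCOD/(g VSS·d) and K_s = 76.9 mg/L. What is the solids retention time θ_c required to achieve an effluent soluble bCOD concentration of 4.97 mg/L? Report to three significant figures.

θ_c ≈ 16.7 d

Specific growth rate at S = 4.97 mg/L: μ = YkS/(K_s+S) = 0.339·4.87·4.97/(76.9+4.97) = 0.1002 d⁻¹.
θ_c = 1/(μ − k_d) = 1/(0.1002 − 0.0403) = 1/0.05992 = 16.69 d.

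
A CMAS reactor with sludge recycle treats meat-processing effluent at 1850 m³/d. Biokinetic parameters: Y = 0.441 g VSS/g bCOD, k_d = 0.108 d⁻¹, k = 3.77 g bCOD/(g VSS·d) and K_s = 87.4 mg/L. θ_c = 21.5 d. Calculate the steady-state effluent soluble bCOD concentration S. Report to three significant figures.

S ≈ 8.95 mg/L

From the Monod/SRT balance for a CMAS, S = K_s·(1+k_d θ_c)/[θ_c·(Y k − k_d) − 1] = 87.4 × (1 + 0.108 × 21.5) / [21.5 × (0.441 × 3.77 − 0.108) − 1] = 290.3 / 32.42 = 8.955 mg/L.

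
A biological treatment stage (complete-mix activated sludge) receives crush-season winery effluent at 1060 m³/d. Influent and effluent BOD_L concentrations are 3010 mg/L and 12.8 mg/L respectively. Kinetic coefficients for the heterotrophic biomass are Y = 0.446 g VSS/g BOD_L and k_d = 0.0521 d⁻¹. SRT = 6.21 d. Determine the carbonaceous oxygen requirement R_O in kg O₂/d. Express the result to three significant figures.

R_O ≈ 1660 kg O₂/d

Y_obs = Y / (1 + k_d θ_c) = 0.446 / (1 + 0.0521 × 6.21) = 0.446 / 1.324 = 0.3370.
Mass of BOD_L removed per day: Q(S₀ − S) = 1060 × 2997 g/m³ = 3177 kg/d.
Net sludge production P_X = 0.3370 × 3177 = 1071 kg VSS/d.
Carbonaceous O₂ demand = substrate oxidised − cell-mass equivalent = 3177 − 1.42 × 1071 = 1657 kg O₂/d.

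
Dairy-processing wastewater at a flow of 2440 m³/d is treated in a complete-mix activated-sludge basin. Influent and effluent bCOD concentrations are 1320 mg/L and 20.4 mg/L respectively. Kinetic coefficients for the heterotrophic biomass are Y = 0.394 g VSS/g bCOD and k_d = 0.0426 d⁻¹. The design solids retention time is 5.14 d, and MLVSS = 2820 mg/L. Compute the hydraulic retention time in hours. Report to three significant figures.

τ ≈ 18.4 h

Rearranging the biomass balance for a CMAS with decay, V = Y·Q·ΔS·θ_c / [X·(1+k_d θ_c)] = 0.394 × 2440 × (1320 − 20.4) × 5.14 / [2820 × (1 + 0.0426 × 5.14)] = 6.42×10^6 / 3437 = 1868 m³.
HRT = V/Q = 1868 m³ / 2440 m³·d⁻¹ = 0.7656 d × 24 = 18.38 h.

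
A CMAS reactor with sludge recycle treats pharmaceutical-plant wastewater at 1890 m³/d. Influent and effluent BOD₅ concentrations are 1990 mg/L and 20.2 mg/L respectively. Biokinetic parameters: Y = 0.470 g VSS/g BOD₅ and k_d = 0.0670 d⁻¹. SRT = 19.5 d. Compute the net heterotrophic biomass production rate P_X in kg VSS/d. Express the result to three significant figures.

Correct the yield for decay: Y_obs = Y/(1 + k_d θ_c) = 0.470 / (1 + 0.0670 × 19.5) = 0.470 / 2.306 = 0.2038.
Substrate removed = Q·(S₀ − S) = 1890 m³/d × (1990 − 20.2) g/m³ = 3.72×10^6 g/d = 3723 kg/d.
Biomass produced: P_X = Y_obs·Q·ΔS = 0.2038 × 3723 ≈ 758.6 kg VSS/d.

P_X ≈ 759 kg VSS/d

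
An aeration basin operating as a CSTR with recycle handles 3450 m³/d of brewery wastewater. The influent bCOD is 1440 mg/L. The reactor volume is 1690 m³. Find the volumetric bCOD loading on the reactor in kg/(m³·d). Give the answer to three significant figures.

L_v ≈ 2.94 kg bCOD/(m³·d)

L_v = Q S₀ / V = 3450 × 1440 × 10⁻³ / 1690 = 2.940 kg/(m³·d).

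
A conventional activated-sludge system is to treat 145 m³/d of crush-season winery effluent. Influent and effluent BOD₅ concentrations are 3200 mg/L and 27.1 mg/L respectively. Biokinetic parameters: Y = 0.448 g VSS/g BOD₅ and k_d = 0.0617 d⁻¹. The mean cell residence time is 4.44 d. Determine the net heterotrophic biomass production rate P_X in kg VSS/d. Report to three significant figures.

P_X ≈ 162 kg VSS/d

Y_obs = Y / (1 + k_d θ_c) = 0.448 / (1 + 0.0617 × 4.44) = 0.448 / 1.274 = 0.3517.
Substrate removed = Q·(S₀ − S) = 145 m³/d × (3200 − 27.1) g/m³ = 4.6×10^5 g/d = 460.1 kg/d.
Net biomass production P_X = Y_obs × Q·(S₀ − S) = 0.3517 × 460.1 = 161.8 kg VSS/d.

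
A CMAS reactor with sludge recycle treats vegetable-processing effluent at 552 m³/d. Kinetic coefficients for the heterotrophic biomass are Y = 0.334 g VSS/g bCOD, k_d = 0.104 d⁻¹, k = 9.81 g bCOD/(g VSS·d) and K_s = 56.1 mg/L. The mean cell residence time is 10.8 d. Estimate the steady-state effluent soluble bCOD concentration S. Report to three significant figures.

Effluent substrate depends only on kinetics and SRT: S = K_s(1 + k_d θ_c) / [θ_c(Yk − k_d) − 1] = 56.1 × (1 + 0.104 × 10.8) / [10.8 × (0.334 × 9.81 − 0.104) − 1] = 119.1 / 33.26 = 3.581 mg/L.

S ≈ 3.58 mg/L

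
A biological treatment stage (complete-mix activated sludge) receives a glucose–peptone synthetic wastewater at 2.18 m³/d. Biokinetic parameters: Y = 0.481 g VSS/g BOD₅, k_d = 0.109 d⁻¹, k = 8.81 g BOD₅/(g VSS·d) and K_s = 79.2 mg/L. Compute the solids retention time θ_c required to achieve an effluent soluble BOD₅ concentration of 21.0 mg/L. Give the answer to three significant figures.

From 1/θ_c = Y·k·S/(K_s + S) − k_d: Y·k·S/(K_s+S) = 0.481 × 8.81 × 21.0 / (79.2 + 21.0) = 0.8881 d⁻¹.
1/θ_c = 0.8881 − 0.109 = 0.7791 d⁻¹, so θ_c = 1.283 d.

θ_c ≈ 1.28 d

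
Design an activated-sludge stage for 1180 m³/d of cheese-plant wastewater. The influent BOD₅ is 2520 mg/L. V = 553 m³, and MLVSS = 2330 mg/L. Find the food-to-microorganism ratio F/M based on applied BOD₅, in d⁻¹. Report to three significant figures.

F/M = applied load / biomass = Q·S₀/(V·X) = 1180 × 2520 / (553.0 × 2330) = 2.308 d⁻¹.

F/M ≈ 2.31 d⁻¹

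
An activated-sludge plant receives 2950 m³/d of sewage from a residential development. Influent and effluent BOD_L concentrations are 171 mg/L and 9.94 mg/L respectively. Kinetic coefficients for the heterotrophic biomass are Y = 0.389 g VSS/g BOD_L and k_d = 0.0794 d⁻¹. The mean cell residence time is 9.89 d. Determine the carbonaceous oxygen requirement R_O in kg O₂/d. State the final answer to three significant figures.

Y_obs = Y / (1 + k_d θ_c) = 0.389 / (1 + 0.0794 × 9.89) = 0.389 / 1.785 = 0.2179.
Substrate removed = Q·(S₀ − S) = 2950 m³/d × (171 − 9.94) g/m³ = 4.75×10^5 g/d = 475.1 kg/d.
Net sludge production P_X = 0.2179 × 475.1 = 103.5 kg VSS/d.
R_O = Q·ΔS − 1.42 P_X = 475.1 − 147.0 = 328.1 kg O₂/d.

R_O ≈ 328 kg O₂/d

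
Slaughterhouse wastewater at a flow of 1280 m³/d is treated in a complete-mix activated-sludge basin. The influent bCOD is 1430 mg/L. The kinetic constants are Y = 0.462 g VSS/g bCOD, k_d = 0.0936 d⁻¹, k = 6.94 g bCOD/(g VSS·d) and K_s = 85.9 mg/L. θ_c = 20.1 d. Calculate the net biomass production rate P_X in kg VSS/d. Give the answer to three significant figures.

Effluent substrate depends only on kinetics and SRT: S = K_s(1 + k_d θ_c) / [θ_c(Yk − k_d) − 1] = 85.9 × (1 + 0.0936 × 20.1) / [20.1 × (0.462 × 6.94 − 0.0936) − 1] = 247.5 / 61.56 = 4.020 mg/L.
Correct the yield for decay: Y_obs = Y/(1 + k_d θ_c) = 0.462 / (1 + 0.0936 × 20.1) = 0.462 / 2.881 = 0.1603.
Mass of bCOD removed per day: Q(S₀ − S) = 1280 × 1426 g/m³ = 1825 kg/d.
Net biomass production P_X = Y_obs × Q·(S₀ − S) = 0.1603 × 1825 = 292.7 kg VSS/d.

P_X ≈ 293 kg VSS/d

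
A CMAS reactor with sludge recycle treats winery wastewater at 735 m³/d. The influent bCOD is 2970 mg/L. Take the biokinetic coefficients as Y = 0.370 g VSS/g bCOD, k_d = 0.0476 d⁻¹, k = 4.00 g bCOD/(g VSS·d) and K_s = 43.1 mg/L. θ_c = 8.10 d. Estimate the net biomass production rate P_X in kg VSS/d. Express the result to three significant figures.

From the Monod/SRT balance for a CMAS, S = K_s·(1+k_d θ_c)/[θ_c·(Y k − k_d) − 1] = 43.1 × (1 + 0.0476 × 8.10) / [8.10 × (0.370 × 4.00 − 0.0476) − 1] = 59.72 / 10.60 = 5.632 mg/L.
Observed yield with endogenous decay: Y_obs = Y / (1 + k_d·θ_c) = 0.370 / (1 + 0.0476 × 8.10) = 0.370 / 1.386 = 0.2670 g VSS/g bCOD.
Substrate removed = Q·(S₀ − S) = 735 m³/d × (2970 − 5.63) g/m³ = 2.18×10^6 g/d = 2179 kg/d.
Biomass produced: P_X = Y_obs·Q·ΔS = 0.2670 × 2179 ≈ 581.8 kg VSS/d.

P_X ≈ 582 kg VSS/d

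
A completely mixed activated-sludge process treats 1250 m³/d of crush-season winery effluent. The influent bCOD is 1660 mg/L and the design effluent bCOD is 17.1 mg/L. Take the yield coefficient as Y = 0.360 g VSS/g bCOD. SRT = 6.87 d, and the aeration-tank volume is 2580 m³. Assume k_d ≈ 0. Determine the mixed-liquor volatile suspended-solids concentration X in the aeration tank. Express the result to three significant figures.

X ≈ 1970 mg/L

X = Y·Q·ΔS·θ_c / V = 0.360 × 1250 × (1660 − 17.1) × 6.87 / 2580 = 1969 mg/L.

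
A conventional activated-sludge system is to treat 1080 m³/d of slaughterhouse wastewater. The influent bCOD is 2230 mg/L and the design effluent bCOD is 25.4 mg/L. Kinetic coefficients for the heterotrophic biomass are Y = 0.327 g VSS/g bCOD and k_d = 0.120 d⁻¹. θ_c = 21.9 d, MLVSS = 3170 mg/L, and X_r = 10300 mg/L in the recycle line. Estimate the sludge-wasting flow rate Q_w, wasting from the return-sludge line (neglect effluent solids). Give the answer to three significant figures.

Q_w ≈ 20.8 m³/d

Steady-state biomass mass balance: V·X·(1 + k_d·θ_c) = Y·Q·(S₀ − S)·θ_c, so V = 0.327 × 1080 × (2230 − 25.4) × 21.9 / [3170 × (1 + 0.120 × 21.9)] = 1.71×10^7 / 11501 = 1483 m³.
θ_c = V·X/(Q_w·X_r) when wasting from the recycle, so Q_w = V·X/(θ_c·X_r) = 1483 × 3170 / (21.9 × 10300) = 20.84 m³/d.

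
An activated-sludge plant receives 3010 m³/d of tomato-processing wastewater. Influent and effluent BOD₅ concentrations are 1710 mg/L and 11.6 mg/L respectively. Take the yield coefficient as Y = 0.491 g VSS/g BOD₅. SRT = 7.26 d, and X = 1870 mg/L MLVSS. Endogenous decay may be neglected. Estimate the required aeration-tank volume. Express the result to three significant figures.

V ≈ 9750 m³

V·X = Y·Q·ΔS·θ_c gives V = 0.491 × 3010 × (1710 − 11.6) × 7.26 / 1870 = 9745 m³.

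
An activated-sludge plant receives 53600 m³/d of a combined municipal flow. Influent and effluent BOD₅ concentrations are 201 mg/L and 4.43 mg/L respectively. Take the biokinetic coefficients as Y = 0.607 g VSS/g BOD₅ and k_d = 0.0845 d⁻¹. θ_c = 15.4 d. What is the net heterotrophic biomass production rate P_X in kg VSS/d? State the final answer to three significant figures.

Observed yield with endogenous decay: Y_obs = Y / (1 + k_d·θ_c) = 0.607 / (1 + 0.0845 × 15.4) = 0.607 / 2.301 = 0.2638 g VSS/g BOD₅.
Q·(S₀ − S) = 53600 × (201 − 4.43) × 10⁻³ = 10536 kg/d removed.
So the net sludge growth is P_X = 0.2638 × 10536 = 2779 kg VSS/d.

P_X ≈ 2780 kg VSS/d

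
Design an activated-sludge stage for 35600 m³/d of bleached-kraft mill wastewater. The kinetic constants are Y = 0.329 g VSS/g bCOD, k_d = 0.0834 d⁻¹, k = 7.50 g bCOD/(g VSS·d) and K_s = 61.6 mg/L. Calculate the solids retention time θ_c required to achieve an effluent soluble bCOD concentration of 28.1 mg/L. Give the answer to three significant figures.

θ_c ≈ 1.45 d

At the target effluent, Y k S/(K_s+S) = 0.329×7.50×28.1/89.70 = 0.7730 d⁻¹.
1/θ_c = 0.7730 − 0.0834 = 0.6896 d⁻¹, so θ_c = 1.450 d.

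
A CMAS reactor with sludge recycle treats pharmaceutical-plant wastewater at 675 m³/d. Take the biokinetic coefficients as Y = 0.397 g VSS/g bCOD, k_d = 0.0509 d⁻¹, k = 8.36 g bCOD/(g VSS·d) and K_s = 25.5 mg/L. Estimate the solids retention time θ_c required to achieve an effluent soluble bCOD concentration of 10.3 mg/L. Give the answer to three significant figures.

Specific growth rate at S = 10.3 mg/L: μ = YkS/(K_s+S) = 0.397·8.36·10.3/(25.5+10.3) = 0.9549 d⁻¹.
1/θ_c = 0.9549 − 0.0509 = 0.9040 d⁻¹, so θ_c = 1.106 d.

θ_c ≈ 1.11 d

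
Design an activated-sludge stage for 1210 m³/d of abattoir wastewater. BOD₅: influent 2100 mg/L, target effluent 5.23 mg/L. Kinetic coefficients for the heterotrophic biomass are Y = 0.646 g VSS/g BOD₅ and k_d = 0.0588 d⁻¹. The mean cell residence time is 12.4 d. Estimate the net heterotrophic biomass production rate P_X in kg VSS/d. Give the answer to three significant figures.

Y_obs = Y / (1 + k_d θ_c) = 0.646 / (1 + 0.0588 × 12.4) = 0.646 / 1.729 = 0.3736.
ΔS = 2100 − 5.23 = 2095 mg/L, so the substrate removal rate is 1210 × 2095/1000 = 2535 kg BOD₅/d.
So the net sludge growth is P_X = 0.3736 × 2535 = 947.0 kg VSS/d.

P_X ≈ 947 kg VSS/d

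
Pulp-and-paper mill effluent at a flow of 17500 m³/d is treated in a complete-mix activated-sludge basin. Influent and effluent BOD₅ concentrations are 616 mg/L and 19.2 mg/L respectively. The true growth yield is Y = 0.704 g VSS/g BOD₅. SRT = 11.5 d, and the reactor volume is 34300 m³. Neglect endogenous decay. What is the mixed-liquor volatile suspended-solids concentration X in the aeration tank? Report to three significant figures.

X ≈ 2470 mg/L

From V·X = Y·Q·(S₀ − S)·θ_c (decay neglected): X = 0.704 × 17500 × (616 − 19.2) × 11.5 / 34300 = 2465 mg/L.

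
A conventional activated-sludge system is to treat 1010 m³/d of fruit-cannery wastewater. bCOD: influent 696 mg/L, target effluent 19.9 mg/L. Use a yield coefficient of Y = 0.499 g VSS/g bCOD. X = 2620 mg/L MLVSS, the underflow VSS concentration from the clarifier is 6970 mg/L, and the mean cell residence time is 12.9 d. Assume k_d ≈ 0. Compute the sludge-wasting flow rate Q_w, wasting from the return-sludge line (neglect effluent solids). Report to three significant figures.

Q_w ≈ 48.9 m³/d

With k_d = 0 the design equation reduces to V = Y Q (S₀−S) θ_c / X = 0.499 × 1010 × (696 − 19.9) × 12.9 / 2620 = 1678 m³.
Q_w = (V·X)/(θ_c X_r) = 1678 × 2620 / (12.9 × 6970) = 48.89 m³/d.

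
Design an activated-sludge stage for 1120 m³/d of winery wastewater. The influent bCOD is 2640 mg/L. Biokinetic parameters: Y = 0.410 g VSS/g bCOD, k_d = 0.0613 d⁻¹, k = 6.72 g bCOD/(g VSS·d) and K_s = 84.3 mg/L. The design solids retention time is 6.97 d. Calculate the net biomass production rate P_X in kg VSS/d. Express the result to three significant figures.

For a completely mixed reactor with recycle the Lawrence–McCarty relation gives S = K_s·(1 + k_d·θ_c) / [θ_c·(Y·k − k_d) − 1] = 84.3 × (1 + 0.0613 × 6.97) / [6.97 × (0.410 × 6.72 − 0.0613) − 1] = 120.3 / 17.78 = 6.768 mg/L.
Observed yield with endogenous decay: Y_obs = Y / (1 + k_d·θ_c) = 0.410 / (1 + 0.0613 × 6.97) = 0.410 / 1.427 = 0.2873 g VSS/g bCOD.
Q·(S₀ − S) = 1120 × (2640 − 6.77) × 10⁻³ = 2949 kg/d removed.
So the net sludge growth is P_X = 0.2873 × 2949 = 847.2 kg VSS/d.

P_X ≈ 847 kg VSS/d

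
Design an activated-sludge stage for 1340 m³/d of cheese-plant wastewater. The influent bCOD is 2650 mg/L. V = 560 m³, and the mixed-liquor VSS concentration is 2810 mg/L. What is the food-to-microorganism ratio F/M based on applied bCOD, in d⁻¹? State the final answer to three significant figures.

Food-to-microorganism ratio F/M = Q S₀ / (V X) = 1340 × 2650 / (560.0 × 2810) = 2.257 d⁻¹.

F/M ≈ 2.26 d⁻¹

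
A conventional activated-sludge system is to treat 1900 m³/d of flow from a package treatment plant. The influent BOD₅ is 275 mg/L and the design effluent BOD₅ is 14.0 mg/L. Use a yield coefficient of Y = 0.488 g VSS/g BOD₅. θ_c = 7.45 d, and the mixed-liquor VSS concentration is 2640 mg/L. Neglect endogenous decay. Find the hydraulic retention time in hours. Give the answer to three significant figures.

Biomass mass balance (decay neglected): V·X = Y·Q·(S₀ − S)·θ_c, so V = 0.488 × 1900 × (275 − 14.0) × 7.45 / 2640 = 682.9 m³.
Hydraulic retention time τ = V/Q = 682.9 / 1900 = 0.3594 d = 8.626 h.

τ ≈ 8.63 h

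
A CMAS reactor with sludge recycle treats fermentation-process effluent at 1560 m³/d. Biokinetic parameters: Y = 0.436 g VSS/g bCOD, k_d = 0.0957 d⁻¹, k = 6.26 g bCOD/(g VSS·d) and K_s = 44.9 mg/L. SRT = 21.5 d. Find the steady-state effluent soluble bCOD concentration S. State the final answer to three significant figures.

S ≈ 2.47 mg/L

For a completely mixed reactor with recycle the Lawrence–McCarty relation gives S = K_s·(1 + k_d·θ_c) / [θ_c·(Y·k − k_d) − 1] = 44.9 × (1 + 0.0957 × 21.5) / [21.5 × (0.436 × 6.26 − 0.0957) − 1] = 137.3 / 55.62 = 2.468 mg/L.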